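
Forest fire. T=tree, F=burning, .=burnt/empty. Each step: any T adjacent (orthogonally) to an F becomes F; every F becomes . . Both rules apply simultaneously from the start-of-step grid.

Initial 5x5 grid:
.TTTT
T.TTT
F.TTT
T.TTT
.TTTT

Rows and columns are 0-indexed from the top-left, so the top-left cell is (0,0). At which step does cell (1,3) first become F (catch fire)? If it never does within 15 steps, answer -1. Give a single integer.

Step 1: cell (1,3)='T' (+2 fires, +1 burnt)
Step 2: cell (1,3)='T' (+0 fires, +2 burnt)
  fire out at step 2
Target never catches fire within 15 steps

-1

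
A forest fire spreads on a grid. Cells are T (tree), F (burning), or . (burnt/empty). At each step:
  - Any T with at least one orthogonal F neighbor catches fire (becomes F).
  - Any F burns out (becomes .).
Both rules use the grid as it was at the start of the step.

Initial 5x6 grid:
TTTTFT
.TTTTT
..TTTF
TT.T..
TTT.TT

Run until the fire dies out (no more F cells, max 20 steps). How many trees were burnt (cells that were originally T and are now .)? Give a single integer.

Step 1: +5 fires, +2 burnt (F count now 5)
Step 2: +3 fires, +5 burnt (F count now 3)
Step 3: +4 fires, +3 burnt (F count now 4)
Step 4: +2 fires, +4 burnt (F count now 2)
Step 5: +0 fires, +2 burnt (F count now 0)
Fire out after step 5
Initially T: 21, now '.': 23
Total burnt (originally-T cells now '.'): 14

Answer: 14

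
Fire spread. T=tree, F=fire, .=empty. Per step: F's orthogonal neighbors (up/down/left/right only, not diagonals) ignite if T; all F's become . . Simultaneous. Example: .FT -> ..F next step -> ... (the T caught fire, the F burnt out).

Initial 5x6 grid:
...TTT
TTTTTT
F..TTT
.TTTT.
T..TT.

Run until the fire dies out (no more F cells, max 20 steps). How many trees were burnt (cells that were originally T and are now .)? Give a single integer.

Step 1: +1 fires, +1 burnt (F count now 1)
Step 2: +1 fires, +1 burnt (F count now 1)
Step 3: +1 fires, +1 burnt (F count now 1)
Step 4: +1 fires, +1 burnt (F count now 1)
Step 5: +3 fires, +1 burnt (F count now 3)
Step 6: +4 fires, +3 burnt (F count now 4)
Step 7: +5 fires, +4 burnt (F count now 5)
Step 8: +2 fires, +5 burnt (F count now 2)
Step 9: +0 fires, +2 burnt (F count now 0)
Fire out after step 9
Initially T: 19, now '.': 29
Total burnt (originally-T cells now '.'): 18

Answer: 18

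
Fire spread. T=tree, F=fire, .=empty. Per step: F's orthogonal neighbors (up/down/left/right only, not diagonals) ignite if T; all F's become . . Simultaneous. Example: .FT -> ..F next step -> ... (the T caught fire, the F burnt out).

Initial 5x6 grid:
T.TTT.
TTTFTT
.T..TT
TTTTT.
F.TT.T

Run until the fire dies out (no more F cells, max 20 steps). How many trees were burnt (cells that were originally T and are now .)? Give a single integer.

Answer: 19

Derivation:
Step 1: +4 fires, +2 burnt (F count now 4)
Step 2: +6 fires, +4 burnt (F count now 6)
Step 3: +5 fires, +6 burnt (F count now 5)
Step 4: +3 fires, +5 burnt (F count now 3)
Step 5: +1 fires, +3 burnt (F count now 1)
Step 6: +0 fires, +1 burnt (F count now 0)
Fire out after step 6
Initially T: 20, now '.': 29
Total burnt (originally-T cells now '.'): 19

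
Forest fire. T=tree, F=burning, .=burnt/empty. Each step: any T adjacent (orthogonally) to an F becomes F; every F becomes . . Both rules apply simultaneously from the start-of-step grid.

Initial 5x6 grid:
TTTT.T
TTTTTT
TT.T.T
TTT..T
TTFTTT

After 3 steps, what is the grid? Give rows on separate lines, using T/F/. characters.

Step 1: 3 trees catch fire, 1 burn out
  TTTT.T
  TTTTTT
  TT.T.T
  TTF..T
  TF.FTT
Step 2: 3 trees catch fire, 3 burn out
  TTTT.T
  TTTTTT
  TT.T.T
  TF...T
  F...FT
Step 3: 3 trees catch fire, 3 burn out
  TTTT.T
  TTTTTT
  TF.T.T
  F....T
  .....F

TTTT.T
TTTTTT
TF.T.T
F....T
.....F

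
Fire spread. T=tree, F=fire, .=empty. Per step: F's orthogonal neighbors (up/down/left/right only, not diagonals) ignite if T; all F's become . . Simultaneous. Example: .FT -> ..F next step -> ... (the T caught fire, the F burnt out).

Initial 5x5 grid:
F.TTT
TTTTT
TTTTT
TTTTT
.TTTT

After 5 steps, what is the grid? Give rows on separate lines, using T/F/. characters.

Step 1: 1 trees catch fire, 1 burn out
  ..TTT
  FTTTT
  TTTTT
  TTTTT
  .TTTT
Step 2: 2 trees catch fire, 1 burn out
  ..TTT
  .FTTT
  FTTTT
  TTTTT
  .TTTT
Step 3: 3 trees catch fire, 2 burn out
  ..TTT
  ..FTT
  .FTTT
  FTTTT
  .TTTT
Step 4: 4 trees catch fire, 3 burn out
  ..FTT
  ...FT
  ..FTT
  .FTTT
  .TTTT
Step 5: 5 trees catch fire, 4 burn out
  ...FT
  ....F
  ...FT
  ..FTT
  .FTTT

...FT
....F
...FT
..FTT
.FTTT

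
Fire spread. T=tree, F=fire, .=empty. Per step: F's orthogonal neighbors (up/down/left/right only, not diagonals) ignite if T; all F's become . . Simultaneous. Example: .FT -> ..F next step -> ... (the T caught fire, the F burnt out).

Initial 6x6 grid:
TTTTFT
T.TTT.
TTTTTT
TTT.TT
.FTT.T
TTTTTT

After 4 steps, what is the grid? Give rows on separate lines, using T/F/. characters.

Step 1: 6 trees catch fire, 2 burn out
  TTTF.F
  T.TTF.
  TTTTTT
  TFT.TT
  ..FT.T
  TFTTTT
Step 2: 9 trees catch fire, 6 burn out
  TTF...
  T.TF..
  TFTTFT
  F.F.TT
  ...F.T
  F.FTTT
Step 3: 8 trees catch fire, 9 burn out
  TF....
  T.F...
  F.FF.F
  ....FT
  .....T
  ...FTT
Step 4: 4 trees catch fire, 8 burn out
  F.....
  F.....
  ......
  .....F
  .....T
  ....FT

F.....
F.....
......
.....F
.....T
....FT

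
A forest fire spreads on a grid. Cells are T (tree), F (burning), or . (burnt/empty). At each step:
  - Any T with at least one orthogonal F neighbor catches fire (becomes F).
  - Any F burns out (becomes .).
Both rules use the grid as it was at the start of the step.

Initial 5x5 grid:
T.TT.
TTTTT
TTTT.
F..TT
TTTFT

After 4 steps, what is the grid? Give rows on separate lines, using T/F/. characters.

Step 1: 5 trees catch fire, 2 burn out
  T.TT.
  TTTTT
  FTTT.
  ...FT
  FTF.F
Step 2: 5 trees catch fire, 5 burn out
  T.TT.
  FTTTT
  .FTF.
  ....F
  .F...
Step 3: 4 trees catch fire, 5 burn out
  F.TT.
  .FTFT
  ..F..
  .....
  .....
Step 4: 3 trees catch fire, 4 burn out
  ..TF.
  ..F.F
  .....
  .....
  .....

..TF.
..F.F
.....
.....
.....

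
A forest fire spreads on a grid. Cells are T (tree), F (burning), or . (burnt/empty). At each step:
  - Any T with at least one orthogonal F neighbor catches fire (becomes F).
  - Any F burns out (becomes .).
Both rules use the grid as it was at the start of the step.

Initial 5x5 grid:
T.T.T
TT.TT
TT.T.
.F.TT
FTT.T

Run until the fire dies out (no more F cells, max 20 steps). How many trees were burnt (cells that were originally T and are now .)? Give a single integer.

Step 1: +2 fires, +2 burnt (F count now 2)
Step 2: +3 fires, +2 burnt (F count now 3)
Step 3: +1 fires, +3 burnt (F count now 1)
Step 4: +1 fires, +1 burnt (F count now 1)
Step 5: +0 fires, +1 burnt (F count now 0)
Fire out after step 5
Initially T: 15, now '.': 17
Total burnt (originally-T cells now '.'): 7

Answer: 7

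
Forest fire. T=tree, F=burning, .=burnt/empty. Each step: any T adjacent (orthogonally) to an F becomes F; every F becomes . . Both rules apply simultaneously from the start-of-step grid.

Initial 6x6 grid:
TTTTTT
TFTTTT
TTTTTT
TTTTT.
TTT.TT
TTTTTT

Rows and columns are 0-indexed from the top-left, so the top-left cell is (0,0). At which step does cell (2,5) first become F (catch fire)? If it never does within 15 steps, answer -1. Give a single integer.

Step 1: cell (2,5)='T' (+4 fires, +1 burnt)
Step 2: cell (2,5)='T' (+6 fires, +4 burnt)
Step 3: cell (2,5)='T' (+6 fires, +6 burnt)
Step 4: cell (2,5)='T' (+7 fires, +6 burnt)
Step 5: cell (2,5)='F' (+5 fires, +7 burnt)
  -> target ignites at step 5
Step 6: cell (2,5)='.' (+2 fires, +5 burnt)
Step 7: cell (2,5)='.' (+2 fires, +2 burnt)
Step 8: cell (2,5)='.' (+1 fires, +2 burnt)
Step 9: cell (2,5)='.' (+0 fires, +1 burnt)
  fire out at step 9

5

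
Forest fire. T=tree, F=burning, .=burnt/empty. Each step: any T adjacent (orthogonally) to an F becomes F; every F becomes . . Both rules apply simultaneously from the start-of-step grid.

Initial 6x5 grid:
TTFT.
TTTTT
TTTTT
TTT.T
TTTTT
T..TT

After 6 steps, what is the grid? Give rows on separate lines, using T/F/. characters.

Step 1: 3 trees catch fire, 1 burn out
  TF.F.
  TTFTT
  TTTTT
  TTT.T
  TTTTT
  T..TT
Step 2: 4 trees catch fire, 3 burn out
  F....
  TF.FT
  TTFTT
  TTT.T
  TTTTT
  T..TT
Step 3: 5 trees catch fire, 4 burn out
  .....
  F...F
  TF.FT
  TTF.T
  TTTTT
  T..TT
Step 4: 4 trees catch fire, 5 burn out
  .....
  .....
  F...F
  TF..T
  TTFTT
  T..TT
Step 5: 4 trees catch fire, 4 burn out
  .....
  .....
  .....
  F...F
  TF.FT
  T..TT
Step 6: 3 trees catch fire, 4 burn out
  .....
  .....
  .....
  .....
  F...F
  T..FT

.....
.....
.....
.....
F...F
T..FT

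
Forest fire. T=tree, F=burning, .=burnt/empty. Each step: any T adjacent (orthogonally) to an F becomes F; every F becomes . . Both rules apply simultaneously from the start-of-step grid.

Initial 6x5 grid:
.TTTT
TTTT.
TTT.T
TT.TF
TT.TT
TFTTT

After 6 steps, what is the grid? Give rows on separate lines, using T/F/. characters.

Step 1: 6 trees catch fire, 2 burn out
  .TTTT
  TTTT.
  TTT.F
  TT.F.
  TF.TF
  F.FTT
Step 2: 5 trees catch fire, 6 burn out
  .TTTT
  TTTT.
  TTT..
  TF...
  F..F.
  ...FF
Step 3: 2 trees catch fire, 5 burn out
  .TTTT
  TTTT.
  TFT..
  F....
  .....
  .....
Step 4: 3 trees catch fire, 2 burn out
  .TTTT
  TFTT.
  F.F..
  .....
  .....
  .....
Step 5: 3 trees catch fire, 3 burn out
  .FTTT
  F.FT.
  .....
  .....
  .....
  .....
Step 6: 2 trees catch fire, 3 burn out
  ..FTT
  ...F.
  .....
  .....
  .....
  .....

..FTT
...F.
.....
.....
.....
.....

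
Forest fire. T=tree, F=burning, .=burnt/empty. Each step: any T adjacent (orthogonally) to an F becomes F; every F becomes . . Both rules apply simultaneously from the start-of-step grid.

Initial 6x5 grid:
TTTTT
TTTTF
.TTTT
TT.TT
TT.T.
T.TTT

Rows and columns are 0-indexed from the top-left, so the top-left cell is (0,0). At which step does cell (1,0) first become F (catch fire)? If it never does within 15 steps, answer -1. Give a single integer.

Step 1: cell (1,0)='T' (+3 fires, +1 burnt)
Step 2: cell (1,0)='T' (+4 fires, +3 burnt)
Step 3: cell (1,0)='T' (+4 fires, +4 burnt)
Step 4: cell (1,0)='F' (+4 fires, +4 burnt)
  -> target ignites at step 4
Step 5: cell (1,0)='.' (+3 fires, +4 burnt)
Step 6: cell (1,0)='.' (+4 fires, +3 burnt)
Step 7: cell (1,0)='.' (+1 fires, +4 burnt)
Step 8: cell (1,0)='.' (+1 fires, +1 burnt)
Step 9: cell (1,0)='.' (+0 fires, +1 burnt)
  fire out at step 9

4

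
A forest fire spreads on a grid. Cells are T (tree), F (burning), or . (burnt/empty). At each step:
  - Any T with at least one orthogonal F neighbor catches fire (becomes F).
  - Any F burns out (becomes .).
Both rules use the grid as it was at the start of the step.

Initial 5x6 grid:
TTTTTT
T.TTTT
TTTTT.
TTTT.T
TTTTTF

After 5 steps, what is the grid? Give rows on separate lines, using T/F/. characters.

Step 1: 2 trees catch fire, 1 burn out
  TTTTTT
  T.TTTT
  TTTTT.
  TTTT.F
  TTTTF.
Step 2: 1 trees catch fire, 2 burn out
  TTTTTT
  T.TTTT
  TTTTT.
  TTTT..
  TTTF..
Step 3: 2 trees catch fire, 1 burn out
  TTTTTT
  T.TTTT
  TTTTT.
  TTTF..
  TTF...
Step 4: 3 trees catch fire, 2 burn out
  TTTTTT
  T.TTTT
  TTTFT.
  TTF...
  TF....
Step 5: 5 trees catch fire, 3 burn out
  TTTTTT
  T.TFTT
  TTF.F.
  TF....
  F.....

TTTTTT
T.TFTT
TTF.F.
TF....
F.....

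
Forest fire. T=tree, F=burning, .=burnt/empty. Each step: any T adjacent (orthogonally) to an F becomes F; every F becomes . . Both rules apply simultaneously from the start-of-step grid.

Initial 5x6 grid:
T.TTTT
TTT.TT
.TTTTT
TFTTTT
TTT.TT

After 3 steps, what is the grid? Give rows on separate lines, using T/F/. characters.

Step 1: 4 trees catch fire, 1 burn out
  T.TTTT
  TTT.TT
  .FTTTT
  F.FTTT
  TFT.TT
Step 2: 5 trees catch fire, 4 burn out
  T.TTTT
  TFT.TT
  ..FTTT
  ...FTT
  F.F.TT
Step 3: 4 trees catch fire, 5 burn out
  T.TTTT
  F.F.TT
  ...FTT
  ....FT
  ....TT

T.TTTT
F.F.TT
...FTT
....FT
....TT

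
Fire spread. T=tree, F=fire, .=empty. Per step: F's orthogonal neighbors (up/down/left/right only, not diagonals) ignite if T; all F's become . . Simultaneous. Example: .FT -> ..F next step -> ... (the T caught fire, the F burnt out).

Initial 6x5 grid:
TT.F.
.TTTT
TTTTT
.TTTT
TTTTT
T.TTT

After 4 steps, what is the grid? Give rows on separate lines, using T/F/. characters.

Step 1: 1 trees catch fire, 1 burn out
  TT...
  .TTFT
  TTTTT
  .TTTT
  TTTTT
  T.TTT
Step 2: 3 trees catch fire, 1 burn out
  TT...
  .TF.F
  TTTFT
  .TTTT
  TTTTT
  T.TTT
Step 3: 4 trees catch fire, 3 burn out
  TT...
  .F...
  TTF.F
  .TTFT
  TTTTT
  T.TTT
Step 4: 5 trees catch fire, 4 burn out
  TF...
  .....
  TF...
  .TF.F
  TTTFT
  T.TTT

TF...
.....
TF...
.TF.F
TTTFT
T.TTT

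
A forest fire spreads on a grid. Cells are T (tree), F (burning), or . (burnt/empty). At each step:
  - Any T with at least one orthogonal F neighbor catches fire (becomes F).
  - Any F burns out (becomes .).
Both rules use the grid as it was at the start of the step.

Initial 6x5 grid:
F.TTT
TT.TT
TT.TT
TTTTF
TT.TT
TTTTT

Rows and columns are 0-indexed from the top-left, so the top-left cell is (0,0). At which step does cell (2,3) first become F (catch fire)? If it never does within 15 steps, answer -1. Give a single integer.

Step 1: cell (2,3)='T' (+4 fires, +2 burnt)
Step 2: cell (2,3)='F' (+7 fires, +4 burnt)
  -> target ignites at step 2
Step 3: cell (2,3)='.' (+6 fires, +7 burnt)
Step 4: cell (2,3)='.' (+4 fires, +6 burnt)
Step 5: cell (2,3)='.' (+3 fires, +4 burnt)
Step 6: cell (2,3)='.' (+0 fires, +3 burnt)
  fire out at step 6

2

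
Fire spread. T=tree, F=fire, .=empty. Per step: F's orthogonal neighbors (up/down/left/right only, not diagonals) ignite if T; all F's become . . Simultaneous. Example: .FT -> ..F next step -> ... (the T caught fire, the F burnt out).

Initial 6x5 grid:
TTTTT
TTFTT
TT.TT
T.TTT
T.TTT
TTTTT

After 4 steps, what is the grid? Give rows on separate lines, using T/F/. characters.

Step 1: 3 trees catch fire, 1 burn out
  TTFTT
  TF.FT
  TT.TT
  T.TTT
  T.TTT
  TTTTT
Step 2: 6 trees catch fire, 3 burn out
  TF.FT
  F...F
  TF.FT
  T.TTT
  T.TTT
  TTTTT
Step 3: 5 trees catch fire, 6 burn out
  F...F
  .....
  F...F
  T.TFT
  T.TTT
  TTTTT
Step 4: 4 trees catch fire, 5 burn out
  .....
  .....
  .....
  F.F.F
  T.TFT
  TTTTT

.....
.....
.....
F.F.F
T.TFT
TTTTT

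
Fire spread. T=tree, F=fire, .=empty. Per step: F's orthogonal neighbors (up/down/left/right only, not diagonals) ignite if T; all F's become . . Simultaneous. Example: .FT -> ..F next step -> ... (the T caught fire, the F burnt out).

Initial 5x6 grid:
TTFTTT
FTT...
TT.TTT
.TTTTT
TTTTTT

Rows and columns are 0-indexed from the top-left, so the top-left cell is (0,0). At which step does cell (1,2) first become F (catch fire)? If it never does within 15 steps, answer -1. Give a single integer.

Step 1: cell (1,2)='F' (+6 fires, +2 burnt)
  -> target ignites at step 1
Step 2: cell (1,2)='.' (+2 fires, +6 burnt)
Step 3: cell (1,2)='.' (+2 fires, +2 burnt)
Step 4: cell (1,2)='.' (+2 fires, +2 burnt)
Step 5: cell (1,2)='.' (+3 fires, +2 burnt)
Step 6: cell (1,2)='.' (+3 fires, +3 burnt)
Step 7: cell (1,2)='.' (+3 fires, +3 burnt)
Step 8: cell (1,2)='.' (+2 fires, +3 burnt)
Step 9: cell (1,2)='.' (+0 fires, +2 burnt)
  fire out at step 9

1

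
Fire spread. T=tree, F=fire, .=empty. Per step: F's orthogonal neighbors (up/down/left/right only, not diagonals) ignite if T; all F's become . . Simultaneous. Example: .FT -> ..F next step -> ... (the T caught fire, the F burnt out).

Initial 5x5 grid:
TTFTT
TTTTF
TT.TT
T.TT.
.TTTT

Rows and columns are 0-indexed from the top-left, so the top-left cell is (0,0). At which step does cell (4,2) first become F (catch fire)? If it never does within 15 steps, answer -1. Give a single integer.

Step 1: cell (4,2)='T' (+6 fires, +2 burnt)
Step 2: cell (4,2)='T' (+3 fires, +6 burnt)
Step 3: cell (4,2)='T' (+3 fires, +3 burnt)
Step 4: cell (4,2)='T' (+3 fires, +3 burnt)
Step 5: cell (4,2)='F' (+3 fires, +3 burnt)
  -> target ignites at step 5
Step 6: cell (4,2)='.' (+1 fires, +3 burnt)
Step 7: cell (4,2)='.' (+0 fires, +1 burnt)
  fire out at step 7

5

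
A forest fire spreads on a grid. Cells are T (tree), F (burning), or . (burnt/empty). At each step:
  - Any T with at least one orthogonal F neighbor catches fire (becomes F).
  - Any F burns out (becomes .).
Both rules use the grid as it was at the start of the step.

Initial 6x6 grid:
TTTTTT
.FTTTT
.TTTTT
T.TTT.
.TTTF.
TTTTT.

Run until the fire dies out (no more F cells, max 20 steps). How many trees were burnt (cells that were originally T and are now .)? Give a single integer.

Step 1: +6 fires, +2 burnt (F count now 6)
Step 2: +8 fires, +6 burnt (F count now 8)
Step 3: +7 fires, +8 burnt (F count now 7)
Step 4: +3 fires, +7 burnt (F count now 3)
Step 5: +2 fires, +3 burnt (F count now 2)
Step 6: +0 fires, +2 burnt (F count now 0)
Fire out after step 6
Initially T: 27, now '.': 35
Total burnt (originally-T cells now '.'): 26

Answer: 26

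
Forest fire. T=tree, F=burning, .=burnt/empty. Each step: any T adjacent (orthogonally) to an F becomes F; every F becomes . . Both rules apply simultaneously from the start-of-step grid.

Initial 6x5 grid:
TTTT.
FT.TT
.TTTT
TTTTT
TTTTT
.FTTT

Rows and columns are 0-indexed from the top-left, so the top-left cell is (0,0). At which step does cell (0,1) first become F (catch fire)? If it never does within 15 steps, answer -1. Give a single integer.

Step 1: cell (0,1)='T' (+4 fires, +2 burnt)
Step 2: cell (0,1)='F' (+6 fires, +4 burnt)
  -> target ignites at step 2
Step 3: cell (0,1)='.' (+6 fires, +6 burnt)
Step 4: cell (0,1)='.' (+4 fires, +6 burnt)
Step 5: cell (0,1)='.' (+3 fires, +4 burnt)
Step 6: cell (0,1)='.' (+1 fires, +3 burnt)
Step 7: cell (0,1)='.' (+0 fires, +1 burnt)
  fire out at step 7

2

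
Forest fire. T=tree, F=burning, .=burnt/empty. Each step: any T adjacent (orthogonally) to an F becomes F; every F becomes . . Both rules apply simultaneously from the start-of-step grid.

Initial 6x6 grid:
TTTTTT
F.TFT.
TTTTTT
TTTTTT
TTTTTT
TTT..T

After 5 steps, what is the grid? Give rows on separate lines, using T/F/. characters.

Step 1: 6 trees catch fire, 2 burn out
  FTTFTT
  ..F.F.
  FTTFTT
  TTTTTT
  TTTTTT
  TTT..T
Step 2: 8 trees catch fire, 6 burn out
  .FF.FT
  ......
  .FF.FT
  FTTFTT
  TTTTTT
  TTT..T
Step 3: 7 trees catch fire, 8 burn out
  .....F
  ......
  .....F
  .FF.FT
  FTTFTT
  TTT..T
Step 4: 5 trees catch fire, 7 burn out
  ......
  ......
  ......
  .....F
  .FF.FT
  FTT..T
Step 5: 3 trees catch fire, 5 burn out
  ......
  ......
  ......
  ......
  .....F
  .FF..T

......
......
......
......
.....F
.FF..T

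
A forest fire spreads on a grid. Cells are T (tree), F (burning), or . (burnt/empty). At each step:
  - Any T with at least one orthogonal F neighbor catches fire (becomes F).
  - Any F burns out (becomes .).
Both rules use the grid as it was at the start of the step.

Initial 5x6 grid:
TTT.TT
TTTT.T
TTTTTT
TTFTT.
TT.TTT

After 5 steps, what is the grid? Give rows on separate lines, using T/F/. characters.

Step 1: 3 trees catch fire, 1 burn out
  TTT.TT
  TTTT.T
  TTFTTT
  TF.FT.
  TT.TTT
Step 2: 7 trees catch fire, 3 burn out
  TTT.TT
  TTFT.T
  TF.FTT
  F...F.
  TF.FTT
Step 3: 7 trees catch fire, 7 burn out
  TTF.TT
  TF.F.T
  F...FT
  ......
  F...FT
Step 4: 4 trees catch fire, 7 burn out
  TF..TT
  F....T
  .....F
  ......
  .....F
Step 5: 2 trees catch fire, 4 burn out
  F...TT
  .....F
  ......
  ......
  ......

F...TT
.....F
......
......
......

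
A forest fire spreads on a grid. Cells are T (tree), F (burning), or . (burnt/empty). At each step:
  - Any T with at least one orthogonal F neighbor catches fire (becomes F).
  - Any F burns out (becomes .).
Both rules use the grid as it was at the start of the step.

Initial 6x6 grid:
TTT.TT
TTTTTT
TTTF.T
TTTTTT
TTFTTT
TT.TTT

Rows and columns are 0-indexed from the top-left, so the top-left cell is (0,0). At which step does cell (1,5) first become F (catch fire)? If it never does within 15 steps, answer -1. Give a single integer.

Step 1: cell (1,5)='T' (+6 fires, +2 burnt)
Step 2: cell (1,5)='T' (+9 fires, +6 burnt)
Step 3: cell (1,5)='F' (+10 fires, +9 burnt)
  -> target ignites at step 3
Step 4: cell (1,5)='.' (+5 fires, +10 burnt)
Step 5: cell (1,5)='.' (+1 fires, +5 burnt)
Step 6: cell (1,5)='.' (+0 fires, +1 burnt)
  fire out at step 6

3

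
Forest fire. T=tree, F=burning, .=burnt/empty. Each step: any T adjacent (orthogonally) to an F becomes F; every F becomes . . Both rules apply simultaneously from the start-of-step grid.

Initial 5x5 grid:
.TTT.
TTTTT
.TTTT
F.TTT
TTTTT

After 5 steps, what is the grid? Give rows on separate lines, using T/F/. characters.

Step 1: 1 trees catch fire, 1 burn out
  .TTT.
  TTTTT
  .TTTT
  ..TTT
  FTTTT
Step 2: 1 trees catch fire, 1 burn out
  .TTT.
  TTTTT
  .TTTT
  ..TTT
  .FTTT
Step 3: 1 trees catch fire, 1 burn out
  .TTT.
  TTTTT
  .TTTT
  ..TTT
  ..FTT
Step 4: 2 trees catch fire, 1 burn out
  .TTT.
  TTTTT
  .TTTT
  ..FTT
  ...FT
Step 5: 3 trees catch fire, 2 burn out
  .TTT.
  TTTTT
  .TFTT
  ...FT
  ....F

.TTT.
TTTTT
.TFTT
...FT
....F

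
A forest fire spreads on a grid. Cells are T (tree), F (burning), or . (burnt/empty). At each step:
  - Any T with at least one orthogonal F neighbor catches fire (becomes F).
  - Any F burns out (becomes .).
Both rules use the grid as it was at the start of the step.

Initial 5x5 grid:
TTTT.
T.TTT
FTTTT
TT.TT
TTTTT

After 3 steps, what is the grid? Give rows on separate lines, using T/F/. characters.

Step 1: 3 trees catch fire, 1 burn out
  TTTT.
  F.TTT
  .FTTT
  FT.TT
  TTTTT
Step 2: 4 trees catch fire, 3 burn out
  FTTT.
  ..TTT
  ..FTT
  .F.TT
  FTTTT
Step 3: 4 trees catch fire, 4 burn out
  .FTT.
  ..FTT
  ...FT
  ...TT
  .FTTT

.FTT.
..FTT
...FT
...TT
.FTTT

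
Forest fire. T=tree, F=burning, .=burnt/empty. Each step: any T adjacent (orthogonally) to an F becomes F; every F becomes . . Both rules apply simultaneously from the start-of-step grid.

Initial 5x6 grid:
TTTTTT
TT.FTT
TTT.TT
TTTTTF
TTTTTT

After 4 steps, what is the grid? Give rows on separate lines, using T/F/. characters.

Step 1: 5 trees catch fire, 2 burn out
  TTTFTT
  TT..FT
  TTT.TF
  TTTTF.
  TTTTTF
Step 2: 6 trees catch fire, 5 burn out
  TTF.FT
  TT...F
  TTT.F.
  TTTF..
  TTTTF.
Step 3: 4 trees catch fire, 6 burn out
  TF...F
  TT....
  TTT...
  TTF...
  TTTF..
Step 4: 5 trees catch fire, 4 burn out
  F.....
  TF....
  TTF...
  TF....
  TTF...

F.....
TF....
TTF...
TF....
TTF...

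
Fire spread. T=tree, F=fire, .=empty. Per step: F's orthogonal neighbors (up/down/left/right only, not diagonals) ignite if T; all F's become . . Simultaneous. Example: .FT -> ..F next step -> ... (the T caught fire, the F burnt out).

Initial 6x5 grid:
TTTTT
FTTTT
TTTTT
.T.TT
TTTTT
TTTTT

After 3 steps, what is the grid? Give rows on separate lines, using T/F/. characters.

Step 1: 3 trees catch fire, 1 burn out
  FTTTT
  .FTTT
  FTTTT
  .T.TT
  TTTTT
  TTTTT
Step 2: 3 trees catch fire, 3 burn out
  .FTTT
  ..FTT
  .FTTT
  .T.TT
  TTTTT
  TTTTT
Step 3: 4 trees catch fire, 3 burn out
  ..FTT
  ...FT
  ..FTT
  .F.TT
  TTTTT
  TTTTT

..FTT
...FT
..FTT
.F.TT
TTTTT
TTTTT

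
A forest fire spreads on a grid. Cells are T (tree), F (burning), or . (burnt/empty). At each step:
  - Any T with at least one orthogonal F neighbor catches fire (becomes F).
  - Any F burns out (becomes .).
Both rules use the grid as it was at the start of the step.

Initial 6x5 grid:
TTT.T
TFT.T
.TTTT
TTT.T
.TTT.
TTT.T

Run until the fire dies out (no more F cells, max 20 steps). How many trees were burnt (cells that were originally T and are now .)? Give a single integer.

Step 1: +4 fires, +1 burnt (F count now 4)
Step 2: +4 fires, +4 burnt (F count now 4)
Step 3: +4 fires, +4 burnt (F count now 4)
Step 4: +3 fires, +4 burnt (F count now 3)
Step 5: +5 fires, +3 burnt (F count now 5)
Step 6: +1 fires, +5 burnt (F count now 1)
Step 7: +0 fires, +1 burnt (F count now 0)
Fire out after step 7
Initially T: 22, now '.': 29
Total burnt (originally-T cells now '.'): 21

Answer: 21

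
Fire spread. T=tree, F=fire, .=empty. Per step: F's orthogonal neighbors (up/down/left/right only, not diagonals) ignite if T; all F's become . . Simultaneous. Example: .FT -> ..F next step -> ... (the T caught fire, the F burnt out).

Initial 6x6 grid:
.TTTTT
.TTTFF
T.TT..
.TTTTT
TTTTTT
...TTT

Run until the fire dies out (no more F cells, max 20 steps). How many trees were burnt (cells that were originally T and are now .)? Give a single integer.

Answer: 24

Derivation:
Step 1: +3 fires, +2 burnt (F count now 3)
Step 2: +3 fires, +3 burnt (F count now 3)
Step 3: +4 fires, +3 burnt (F count now 4)
Step 4: +4 fires, +4 burnt (F count now 4)
Step 5: +5 fires, +4 burnt (F count now 5)
Step 6: +3 fires, +5 burnt (F count now 3)
Step 7: +2 fires, +3 burnt (F count now 2)
Step 8: +0 fires, +2 burnt (F count now 0)
Fire out after step 8
Initially T: 25, now '.': 35
Total burnt (originally-T cells now '.'): 24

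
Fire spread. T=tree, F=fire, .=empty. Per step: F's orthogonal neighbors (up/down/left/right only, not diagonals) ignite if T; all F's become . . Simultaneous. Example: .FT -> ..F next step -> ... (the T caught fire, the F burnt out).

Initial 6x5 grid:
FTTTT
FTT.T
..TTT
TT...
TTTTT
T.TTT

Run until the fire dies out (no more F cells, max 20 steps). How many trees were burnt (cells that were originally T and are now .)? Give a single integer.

Answer: 10

Derivation:
Step 1: +2 fires, +2 burnt (F count now 2)
Step 2: +2 fires, +2 burnt (F count now 2)
Step 3: +2 fires, +2 burnt (F count now 2)
Step 4: +2 fires, +2 burnt (F count now 2)
Step 5: +2 fires, +2 burnt (F count now 2)
Step 6: +0 fires, +2 burnt (F count now 0)
Fire out after step 6
Initially T: 21, now '.': 19
Total burnt (originally-T cells now '.'): 10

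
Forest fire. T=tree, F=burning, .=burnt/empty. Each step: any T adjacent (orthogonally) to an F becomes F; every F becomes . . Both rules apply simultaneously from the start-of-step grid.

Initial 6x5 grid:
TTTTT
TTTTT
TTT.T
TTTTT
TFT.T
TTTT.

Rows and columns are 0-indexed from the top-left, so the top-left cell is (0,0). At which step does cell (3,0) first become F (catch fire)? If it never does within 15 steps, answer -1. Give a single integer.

Step 1: cell (3,0)='T' (+4 fires, +1 burnt)
Step 2: cell (3,0)='F' (+5 fires, +4 burnt)
  -> target ignites at step 2
Step 3: cell (3,0)='.' (+5 fires, +5 burnt)
Step 4: cell (3,0)='.' (+4 fires, +5 burnt)
Step 5: cell (3,0)='.' (+5 fires, +4 burnt)
Step 6: cell (3,0)='.' (+2 fires, +5 burnt)
Step 7: cell (3,0)='.' (+1 fires, +2 burnt)
Step 8: cell (3,0)='.' (+0 fires, +1 burnt)
  fire out at step 8

2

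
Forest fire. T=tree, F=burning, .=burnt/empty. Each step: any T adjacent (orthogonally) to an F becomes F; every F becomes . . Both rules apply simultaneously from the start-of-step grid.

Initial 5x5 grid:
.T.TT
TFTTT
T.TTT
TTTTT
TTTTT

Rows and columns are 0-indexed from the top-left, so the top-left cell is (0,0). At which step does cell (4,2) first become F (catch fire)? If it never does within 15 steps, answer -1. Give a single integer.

Step 1: cell (4,2)='T' (+3 fires, +1 burnt)
Step 2: cell (4,2)='T' (+3 fires, +3 burnt)
Step 3: cell (4,2)='T' (+5 fires, +3 burnt)
Step 4: cell (4,2)='F' (+6 fires, +5 burnt)
  -> target ignites at step 4
Step 5: cell (4,2)='.' (+3 fires, +6 burnt)
Step 6: cell (4,2)='.' (+1 fires, +3 burnt)
Step 7: cell (4,2)='.' (+0 fires, +1 burnt)
  fire out at step 7

4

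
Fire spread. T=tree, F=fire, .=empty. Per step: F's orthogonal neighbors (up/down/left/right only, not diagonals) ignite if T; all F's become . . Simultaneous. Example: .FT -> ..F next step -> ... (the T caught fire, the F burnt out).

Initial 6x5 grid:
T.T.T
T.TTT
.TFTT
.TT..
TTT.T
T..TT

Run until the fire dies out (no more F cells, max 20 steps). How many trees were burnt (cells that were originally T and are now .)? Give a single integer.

Step 1: +4 fires, +1 burnt (F count now 4)
Step 2: +5 fires, +4 burnt (F count now 5)
Step 3: +2 fires, +5 burnt (F count now 2)
Step 4: +2 fires, +2 burnt (F count now 2)
Step 5: +1 fires, +2 burnt (F count now 1)
Step 6: +0 fires, +1 burnt (F count now 0)
Fire out after step 6
Initially T: 19, now '.': 25
Total burnt (originally-T cells now '.'): 14

Answer: 14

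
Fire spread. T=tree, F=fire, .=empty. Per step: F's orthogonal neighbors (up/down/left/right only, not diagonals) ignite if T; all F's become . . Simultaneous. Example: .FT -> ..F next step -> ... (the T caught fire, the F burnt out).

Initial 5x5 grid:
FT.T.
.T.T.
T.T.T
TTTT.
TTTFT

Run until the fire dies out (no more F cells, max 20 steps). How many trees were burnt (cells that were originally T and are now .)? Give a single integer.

Step 1: +4 fires, +2 burnt (F count now 4)
Step 2: +3 fires, +4 burnt (F count now 3)
Step 3: +3 fires, +3 burnt (F count now 3)
Step 4: +1 fires, +3 burnt (F count now 1)
Step 5: +1 fires, +1 burnt (F count now 1)
Step 6: +0 fires, +1 burnt (F count now 0)
Fire out after step 6
Initially T: 15, now '.': 22
Total burnt (originally-T cells now '.'): 12

Answer: 12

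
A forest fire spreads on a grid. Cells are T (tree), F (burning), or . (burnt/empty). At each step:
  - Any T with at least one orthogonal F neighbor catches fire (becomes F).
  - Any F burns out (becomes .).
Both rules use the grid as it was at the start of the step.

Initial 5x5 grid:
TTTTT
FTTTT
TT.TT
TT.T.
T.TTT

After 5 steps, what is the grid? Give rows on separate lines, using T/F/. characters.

Step 1: 3 trees catch fire, 1 burn out
  FTTTT
  .FTTT
  FT.TT
  TT.T.
  T.TTT
Step 2: 4 trees catch fire, 3 burn out
  .FTTT
  ..FTT
  .F.TT
  FT.T.
  T.TTT
Step 3: 4 trees catch fire, 4 burn out
  ..FTT
  ...FT
  ...TT
  .F.T.
  F.TTT
Step 4: 3 trees catch fire, 4 burn out
  ...FT
  ....F
  ...FT
  ...T.
  ..TTT
Step 5: 3 trees catch fire, 3 burn out
  ....F
  .....
  ....F
  ...F.
  ..TTT

....F
.....
....F
...F.
..TTT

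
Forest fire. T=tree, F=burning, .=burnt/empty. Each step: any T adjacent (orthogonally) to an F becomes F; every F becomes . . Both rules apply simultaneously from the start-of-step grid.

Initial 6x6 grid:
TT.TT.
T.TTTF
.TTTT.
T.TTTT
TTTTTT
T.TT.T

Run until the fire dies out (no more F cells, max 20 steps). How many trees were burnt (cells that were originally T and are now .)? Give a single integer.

Step 1: +1 fires, +1 burnt (F count now 1)
Step 2: +3 fires, +1 burnt (F count now 3)
Step 3: +4 fires, +3 burnt (F count now 4)
Step 4: +4 fires, +4 burnt (F count now 4)
Step 5: +4 fires, +4 burnt (F count now 4)
Step 6: +3 fires, +4 burnt (F count now 3)
Step 7: +2 fires, +3 burnt (F count now 2)
Step 8: +1 fires, +2 burnt (F count now 1)
Step 9: +2 fires, +1 burnt (F count now 2)
Step 10: +0 fires, +2 burnt (F count now 0)
Fire out after step 10
Initially T: 27, now '.': 33
Total burnt (originally-T cells now '.'): 24

Answer: 24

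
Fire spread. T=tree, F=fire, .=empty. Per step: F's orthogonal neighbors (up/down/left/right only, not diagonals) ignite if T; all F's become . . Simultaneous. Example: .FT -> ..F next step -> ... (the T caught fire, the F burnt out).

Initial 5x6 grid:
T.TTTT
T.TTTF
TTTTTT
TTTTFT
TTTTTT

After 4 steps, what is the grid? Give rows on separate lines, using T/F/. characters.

Step 1: 7 trees catch fire, 2 burn out
  T.TTTF
  T.TTF.
  TTTTFF
  TTTF.F
  TTTTFT
Step 2: 6 trees catch fire, 7 burn out
  T.TTF.
  T.TF..
  TTTF..
  TTF...
  TTTF.F
Step 3: 5 trees catch fire, 6 burn out
  T.TF..
  T.F...
  TTF...
  TF....
  TTF...
Step 4: 4 trees catch fire, 5 burn out
  T.F...
  T.....
  TF....
  F.....
  TF....

T.F...
T.....
TF....
F.....
TF....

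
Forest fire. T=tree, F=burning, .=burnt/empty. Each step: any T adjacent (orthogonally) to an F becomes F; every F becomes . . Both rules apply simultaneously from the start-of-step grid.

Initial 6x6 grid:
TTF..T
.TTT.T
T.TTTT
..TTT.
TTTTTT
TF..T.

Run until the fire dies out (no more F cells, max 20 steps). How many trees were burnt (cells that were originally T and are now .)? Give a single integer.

Answer: 22

Derivation:
Step 1: +4 fires, +2 burnt (F count now 4)
Step 2: +6 fires, +4 burnt (F count now 6)
Step 3: +3 fires, +6 burnt (F count now 3)
Step 4: +3 fires, +3 burnt (F count now 3)
Step 5: +4 fires, +3 burnt (F count now 4)
Step 6: +1 fires, +4 burnt (F count now 1)
Step 7: +1 fires, +1 burnt (F count now 1)
Step 8: +0 fires, +1 burnt (F count now 0)
Fire out after step 8
Initially T: 23, now '.': 35
Total burnt (originally-T cells now '.'): 22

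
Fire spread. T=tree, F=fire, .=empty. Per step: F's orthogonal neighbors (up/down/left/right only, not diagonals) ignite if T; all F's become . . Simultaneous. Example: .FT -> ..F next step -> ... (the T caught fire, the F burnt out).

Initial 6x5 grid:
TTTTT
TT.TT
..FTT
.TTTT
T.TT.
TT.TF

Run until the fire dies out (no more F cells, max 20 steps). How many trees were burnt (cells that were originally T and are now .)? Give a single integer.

Step 1: +3 fires, +2 burnt (F count now 3)
Step 2: +6 fires, +3 burnt (F count now 6)
Step 3: +3 fires, +6 burnt (F count now 3)
Step 4: +2 fires, +3 burnt (F count now 2)
Step 5: +1 fires, +2 burnt (F count now 1)
Step 6: +2 fires, +1 burnt (F count now 2)
Step 7: +1 fires, +2 burnt (F count now 1)
Step 8: +0 fires, +1 burnt (F count now 0)
Fire out after step 8
Initially T: 21, now '.': 27
Total burnt (originally-T cells now '.'): 18

Answer: 18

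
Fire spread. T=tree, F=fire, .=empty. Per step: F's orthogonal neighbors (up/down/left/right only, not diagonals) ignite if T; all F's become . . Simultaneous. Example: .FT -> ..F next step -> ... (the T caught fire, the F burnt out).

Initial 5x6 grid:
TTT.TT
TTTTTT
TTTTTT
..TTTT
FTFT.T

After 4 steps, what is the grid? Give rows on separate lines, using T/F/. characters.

Step 1: 3 trees catch fire, 2 burn out
  TTT.TT
  TTTTTT
  TTTTTT
  ..FTTT
  .F.F.T
Step 2: 2 trees catch fire, 3 burn out
  TTT.TT
  TTTTTT
  TTFTTT
  ...FTT
  .....T
Step 3: 4 trees catch fire, 2 burn out
  TTT.TT
  TTFTTT
  TF.FTT
  ....FT
  .....T
Step 4: 6 trees catch fire, 4 burn out
  TTF.TT
  TF.FTT
  F...FT
  .....F
  .....T

TTF.TT
TF.FTT
F...FT
.....F
.....T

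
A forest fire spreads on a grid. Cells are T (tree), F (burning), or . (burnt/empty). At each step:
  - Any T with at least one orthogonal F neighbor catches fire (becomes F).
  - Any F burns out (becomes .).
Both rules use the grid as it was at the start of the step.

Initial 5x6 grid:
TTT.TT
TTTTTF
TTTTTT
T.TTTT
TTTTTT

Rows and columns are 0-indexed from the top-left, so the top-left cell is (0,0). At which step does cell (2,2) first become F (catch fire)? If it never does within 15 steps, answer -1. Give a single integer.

Step 1: cell (2,2)='T' (+3 fires, +1 burnt)
Step 2: cell (2,2)='T' (+4 fires, +3 burnt)
Step 3: cell (2,2)='T' (+4 fires, +4 burnt)
Step 4: cell (2,2)='F' (+5 fires, +4 burnt)
  -> target ignites at step 4
Step 5: cell (2,2)='.' (+5 fires, +5 burnt)
Step 6: cell (2,2)='.' (+3 fires, +5 burnt)
Step 7: cell (2,2)='.' (+2 fires, +3 burnt)
Step 8: cell (2,2)='.' (+1 fires, +2 burnt)
Step 9: cell (2,2)='.' (+0 fires, +1 burnt)
  fire out at step 9

4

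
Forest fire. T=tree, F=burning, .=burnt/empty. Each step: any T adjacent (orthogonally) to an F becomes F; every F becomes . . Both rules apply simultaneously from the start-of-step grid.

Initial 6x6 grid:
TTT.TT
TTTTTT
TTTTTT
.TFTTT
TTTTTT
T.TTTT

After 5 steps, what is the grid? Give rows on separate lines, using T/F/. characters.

Step 1: 4 trees catch fire, 1 burn out
  TTT.TT
  TTTTTT
  TTFTTT
  .F.FTT
  TTFTTT
  T.TTTT
Step 2: 7 trees catch fire, 4 burn out
  TTT.TT
  TTFTTT
  TF.FTT
  ....FT
  TF.FTT
  T.FTTT
Step 3: 9 trees catch fire, 7 burn out
  TTF.TT
  TF.FTT
  F...FT
  .....F
  F...FT
  T..FTT
Step 4: 7 trees catch fire, 9 burn out
  TF..TT
  F...FT
  .....F
  ......
  .....F
  F...FT
Step 5: 4 trees catch fire, 7 burn out
  F...FT
  .....F
  ......
  ......
  ......
  .....F

F...FT
.....F
......
......
......
.....F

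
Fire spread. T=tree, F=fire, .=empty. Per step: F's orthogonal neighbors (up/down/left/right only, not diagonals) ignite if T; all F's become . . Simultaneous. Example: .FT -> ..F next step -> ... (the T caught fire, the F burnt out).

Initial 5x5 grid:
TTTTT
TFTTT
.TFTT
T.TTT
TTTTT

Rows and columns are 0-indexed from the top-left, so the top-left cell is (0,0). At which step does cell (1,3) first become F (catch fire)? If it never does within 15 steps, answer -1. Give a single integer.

Step 1: cell (1,3)='T' (+6 fires, +2 burnt)
Step 2: cell (1,3)='F' (+6 fires, +6 burnt)
  -> target ignites at step 2
Step 3: cell (1,3)='.' (+5 fires, +6 burnt)
Step 4: cell (1,3)='.' (+3 fires, +5 burnt)
Step 5: cell (1,3)='.' (+1 fires, +3 burnt)
Step 6: cell (1,3)='.' (+0 fires, +1 burnt)
  fire out at step 6

2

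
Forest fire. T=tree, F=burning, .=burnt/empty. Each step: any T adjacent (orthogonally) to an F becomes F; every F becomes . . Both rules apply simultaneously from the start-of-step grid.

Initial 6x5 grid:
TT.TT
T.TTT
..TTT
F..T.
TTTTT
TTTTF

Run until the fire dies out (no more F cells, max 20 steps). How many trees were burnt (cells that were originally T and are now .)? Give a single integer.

Step 1: +3 fires, +2 burnt (F count now 3)
Step 2: +4 fires, +3 burnt (F count now 4)
Step 3: +3 fires, +4 burnt (F count now 3)
Step 4: +1 fires, +3 burnt (F count now 1)
Step 5: +3 fires, +1 burnt (F count now 3)
Step 6: +3 fires, +3 burnt (F count now 3)
Step 7: +1 fires, +3 burnt (F count now 1)
Step 8: +0 fires, +1 burnt (F count now 0)
Fire out after step 8
Initially T: 21, now '.': 27
Total burnt (originally-T cells now '.'): 18

Answer: 18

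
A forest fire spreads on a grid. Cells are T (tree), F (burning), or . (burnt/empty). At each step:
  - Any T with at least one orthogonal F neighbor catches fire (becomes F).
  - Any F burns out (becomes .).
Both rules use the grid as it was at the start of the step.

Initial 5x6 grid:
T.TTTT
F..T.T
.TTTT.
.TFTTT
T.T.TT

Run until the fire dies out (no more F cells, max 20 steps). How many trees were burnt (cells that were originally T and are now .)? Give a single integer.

Step 1: +5 fires, +2 burnt (F count now 5)
Step 2: +3 fires, +5 burnt (F count now 3)
Step 3: +4 fires, +3 burnt (F count now 4)
Step 4: +2 fires, +4 burnt (F count now 2)
Step 5: +2 fires, +2 burnt (F count now 2)
Step 6: +1 fires, +2 burnt (F count now 1)
Step 7: +1 fires, +1 burnt (F count now 1)
Step 8: +0 fires, +1 burnt (F count now 0)
Fire out after step 8
Initially T: 19, now '.': 29
Total burnt (originally-T cells now '.'): 18

Answer: 18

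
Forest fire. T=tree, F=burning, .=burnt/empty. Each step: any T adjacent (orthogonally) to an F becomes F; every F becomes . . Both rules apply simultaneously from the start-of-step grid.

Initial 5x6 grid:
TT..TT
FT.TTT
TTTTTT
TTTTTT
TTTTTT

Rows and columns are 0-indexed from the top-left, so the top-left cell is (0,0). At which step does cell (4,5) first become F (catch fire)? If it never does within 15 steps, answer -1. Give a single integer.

Step 1: cell (4,5)='T' (+3 fires, +1 burnt)
Step 2: cell (4,5)='T' (+3 fires, +3 burnt)
Step 3: cell (4,5)='T' (+3 fires, +3 burnt)
Step 4: cell (4,5)='T' (+3 fires, +3 burnt)
Step 5: cell (4,5)='T' (+4 fires, +3 burnt)
Step 6: cell (4,5)='T' (+4 fires, +4 burnt)
Step 7: cell (4,5)='T' (+4 fires, +4 burnt)
Step 8: cell (4,5)='F' (+2 fires, +4 burnt)
  -> target ignites at step 8
Step 9: cell (4,5)='.' (+0 fires, +2 burnt)
  fire out at step 9

8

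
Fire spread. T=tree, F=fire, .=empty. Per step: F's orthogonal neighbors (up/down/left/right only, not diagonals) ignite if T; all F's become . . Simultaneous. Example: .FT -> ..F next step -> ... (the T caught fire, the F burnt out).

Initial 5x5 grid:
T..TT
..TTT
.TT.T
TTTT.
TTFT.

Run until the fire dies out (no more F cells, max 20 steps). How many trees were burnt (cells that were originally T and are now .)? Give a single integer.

Step 1: +3 fires, +1 burnt (F count now 3)
Step 2: +4 fires, +3 burnt (F count now 4)
Step 3: +3 fires, +4 burnt (F count now 3)
Step 4: +1 fires, +3 burnt (F count now 1)
Step 5: +2 fires, +1 burnt (F count now 2)
Step 6: +2 fires, +2 burnt (F count now 2)
Step 7: +0 fires, +2 burnt (F count now 0)
Fire out after step 7
Initially T: 16, now '.': 24
Total burnt (originally-T cells now '.'): 15

Answer: 15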